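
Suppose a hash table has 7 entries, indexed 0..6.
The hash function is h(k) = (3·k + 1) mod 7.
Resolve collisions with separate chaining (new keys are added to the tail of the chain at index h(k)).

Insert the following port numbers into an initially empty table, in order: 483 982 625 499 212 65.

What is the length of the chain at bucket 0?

Insert 483: h=1, bucket 1 empty -> new chain.
Insert 982: h=0, bucket 0 empty -> new chain.
Insert 625: h=0, bucket 0 nonempty -> append to chain.
Insert 499: h=0, bucket 0 nonempty -> append to chain.
Insert 212: h=0, bucket 0 nonempty -> append to chain.
Insert 65: h=0, bucket 0 nonempty -> append to chain.
Final buckets:
0: 982 -> 625 -> 499 -> 212 -> 65
1: 483
2: -
3: -
4: -
5: -
6: -

5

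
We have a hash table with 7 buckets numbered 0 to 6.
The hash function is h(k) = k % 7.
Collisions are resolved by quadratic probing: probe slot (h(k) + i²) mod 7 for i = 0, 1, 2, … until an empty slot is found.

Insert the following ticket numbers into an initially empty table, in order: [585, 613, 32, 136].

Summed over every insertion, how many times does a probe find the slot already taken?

3

585: h=4 -> slot 4
613: h=4, probe 4,5 -> slot 5
32: h=4, probe 4,5,1 -> slot 1
136: h=3 -> slot 3
Table: [., 32, ., 136, 585, 613, .]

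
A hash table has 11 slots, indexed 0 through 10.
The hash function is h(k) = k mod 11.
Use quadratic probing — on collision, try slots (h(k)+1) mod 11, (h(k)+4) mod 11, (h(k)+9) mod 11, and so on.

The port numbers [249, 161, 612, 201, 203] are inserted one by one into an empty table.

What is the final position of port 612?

Insert 249: h=7, slot 7 empty → index 7.
Insert 161: h=7, slot 7 occupied → index 8.
Insert 612: h=7, slots 7,8 occupied → index 0.
Insert 201: h=3, slot 3 empty → index 3.
Insert 203: h=5, slot 5 empty → index 5.
Table: [612, —, —, 201, —, 203, —, 249, 161, —, —]

0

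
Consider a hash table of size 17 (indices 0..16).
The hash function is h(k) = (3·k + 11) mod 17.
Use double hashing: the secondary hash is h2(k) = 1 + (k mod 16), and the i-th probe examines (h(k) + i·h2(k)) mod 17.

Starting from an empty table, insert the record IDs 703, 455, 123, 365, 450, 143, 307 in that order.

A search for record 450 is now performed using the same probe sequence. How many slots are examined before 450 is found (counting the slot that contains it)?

2

703: h=12 => slot 12
455: h=16 => slot 16
123: h=6 => slot 6
365: h=1 => slot 1
450: h=1, h2=3, probe 1,4 => slot 4
143: h=15 => slot 15
307: h=14 => slot 14
Table: [—, 365, —, —, 450, —, 123, —, —, —, —, —, 703, —, 307, 143, 455]
Lookup 450: h=1, h2=3, probe 1,4 → found at 4.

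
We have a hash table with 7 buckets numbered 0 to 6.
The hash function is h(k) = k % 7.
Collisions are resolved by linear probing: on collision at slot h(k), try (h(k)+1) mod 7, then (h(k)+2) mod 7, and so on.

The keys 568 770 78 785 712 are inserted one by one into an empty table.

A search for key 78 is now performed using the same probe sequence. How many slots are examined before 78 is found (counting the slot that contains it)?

2

568 hashes to 1; slot 1 is free -> place at 1.
770 hashes to 0; slot 0 is free -> place at 0.
78 hashes to 1; 1 taken -> place at 2.
785 hashes to 1; 1,2 taken -> place at 3.
712 hashes to 5; slot 5 is free -> place at 5.
Table: [770, 568, 78, 785, _, 712, _]
Lookup 78: h=1, probe 1,2 → found at 2.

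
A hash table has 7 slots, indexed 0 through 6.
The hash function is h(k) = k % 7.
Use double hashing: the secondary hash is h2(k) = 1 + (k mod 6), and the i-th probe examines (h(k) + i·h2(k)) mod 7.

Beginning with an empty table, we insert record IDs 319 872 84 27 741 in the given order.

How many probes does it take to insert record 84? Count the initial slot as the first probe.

2

319 hashes to 4; slot 4 is free => place at 4.
872 hashes to 4, h2=3; 4 taken => place at 0.
84 hashes to 0, h2=1; 0 taken => place at 1.
27 hashes to 6; slot 6 is free => place at 6.
741 hashes to 6, h2=4; 6 taken => place at 3.
Table: [872, 84, —, 741, 319, —, 27]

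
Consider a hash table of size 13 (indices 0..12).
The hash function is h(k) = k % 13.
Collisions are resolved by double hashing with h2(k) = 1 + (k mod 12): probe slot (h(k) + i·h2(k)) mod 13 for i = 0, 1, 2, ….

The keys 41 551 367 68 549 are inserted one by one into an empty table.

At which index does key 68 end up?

41 hashes to 2; slot 2 is free => place at 2.
551 hashes to 5; slot 5 is free => place at 5.
367 hashes to 3; slot 3 is free => place at 3.
68 hashes to 3, h2=9; 3 taken => place at 12.
549 hashes to 3, h2=10; 3 taken => place at 0.
Table: [549, ∅, 41, 367, ∅, 551, ∅, ∅, ∅, ∅, ∅, ∅, 68]

12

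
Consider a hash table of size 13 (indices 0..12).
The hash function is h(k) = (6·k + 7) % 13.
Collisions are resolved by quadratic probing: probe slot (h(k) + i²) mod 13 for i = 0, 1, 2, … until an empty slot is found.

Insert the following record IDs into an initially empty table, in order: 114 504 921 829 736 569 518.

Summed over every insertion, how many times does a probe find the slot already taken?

8

114 hashes to 2; slot 2 is free -> place at 2.
504 hashes to 2; 2 taken -> place at 3.
921 hashes to 8; slot 8 is free -> place at 8.
829 hashes to 2; 2,3 taken -> place at 6.
736 hashes to 3; 3 taken -> place at 4.
569 hashes to 2; 2,3,6 taken -> place at 11.
518 hashes to 8; 8 taken -> place at 9.
Table: [∅, ∅, 114, 504, 736, ∅, 829, ∅, 921, 518, ∅, 569, ∅]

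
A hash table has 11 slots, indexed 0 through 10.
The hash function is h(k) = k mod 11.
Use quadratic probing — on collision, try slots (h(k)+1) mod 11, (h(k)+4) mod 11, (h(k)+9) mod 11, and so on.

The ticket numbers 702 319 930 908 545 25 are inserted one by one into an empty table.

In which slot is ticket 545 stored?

10

Insert 702: h=9, slot 9 empty → index 9.
Insert 319: h=0, slot 0 empty → index 0.
Insert 930: h=6, slot 6 empty → index 6.
Insert 908: h=6, slot 6 occupied → index 7.
Insert 545: h=6, slots 6,7 occupied → index 10.
Insert 25: h=3, slot 3 empty → index 3.
Table: [319, _, _, 25, _, _, 930, 908, _, 702, 545]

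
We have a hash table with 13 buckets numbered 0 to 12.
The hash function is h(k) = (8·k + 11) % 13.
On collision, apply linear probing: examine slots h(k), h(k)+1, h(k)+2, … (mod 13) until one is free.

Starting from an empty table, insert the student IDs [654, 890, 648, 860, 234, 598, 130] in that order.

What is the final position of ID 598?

12

654: h=4 => slot 4
890: h=7 => slot 7
648: h=8 => slot 8
860: h=1 => slot 1
234: h=11 => slot 11
598: h=11, probe 11,12 => slot 12
130: h=11, probe 11,12,0 => slot 0
Table: [130, 860, ., ., 654, ., ., 890, 648, ., ., 234, 598]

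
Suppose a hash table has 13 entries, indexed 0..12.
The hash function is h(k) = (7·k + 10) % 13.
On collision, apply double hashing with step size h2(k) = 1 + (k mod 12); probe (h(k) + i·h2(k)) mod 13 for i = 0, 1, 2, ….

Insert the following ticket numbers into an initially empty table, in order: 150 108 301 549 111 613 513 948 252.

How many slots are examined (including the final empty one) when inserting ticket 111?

150: h=7 -> slot 7
108: h=12 -> slot 12
301: h=11 -> slot 11
549: h=5 -> slot 5
111: h=7, h2=4, probe 7,11,2 -> slot 2
613: h=11, h2=2, probe 11,0 -> slot 0
513: h=0, h2=10, probe 0,10 -> slot 10
948: h=3 -> slot 3
252: h=6 -> slot 6
Table: [613, ∅, 111, 948, ∅, 549, 252, 150, ∅, ∅, 513, 301, 108]

3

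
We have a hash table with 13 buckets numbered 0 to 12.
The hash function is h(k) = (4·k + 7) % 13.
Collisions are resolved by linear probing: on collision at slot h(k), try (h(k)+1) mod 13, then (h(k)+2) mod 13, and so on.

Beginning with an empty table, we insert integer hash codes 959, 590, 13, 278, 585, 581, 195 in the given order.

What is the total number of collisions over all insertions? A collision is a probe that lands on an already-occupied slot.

959 hashes to 8; slot 8 is free → place at 8.
590 hashes to 1; slot 1 is free → place at 1.
13 hashes to 7; slot 7 is free → place at 7.
278 hashes to 1; 1 taken → place at 2.
585 hashes to 7; 7,8 taken → place at 9.
581 hashes to 4; slot 4 is free → place at 4.
195 hashes to 7; 7,8,9 taken → place at 10.
Table: [-, 590, 278, -, 581, -, -, 13, 959, 585, 195, -, -]

6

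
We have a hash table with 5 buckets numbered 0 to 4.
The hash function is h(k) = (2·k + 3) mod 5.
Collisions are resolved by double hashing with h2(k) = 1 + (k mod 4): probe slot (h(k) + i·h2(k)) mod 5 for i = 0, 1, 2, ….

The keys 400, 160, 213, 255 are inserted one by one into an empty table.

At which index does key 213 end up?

1

Insert 400: h=3, slot 3 empty → index 3.
Insert 160: h=3, h2=1, slot 3 occupied → index 4.
Insert 213: h=4, h2=2, slot 4 occupied → index 1.
Insert 255: h=3, h2=4, slot 3 occupied → index 2.
Table: [-, 213, 255, 400, 160]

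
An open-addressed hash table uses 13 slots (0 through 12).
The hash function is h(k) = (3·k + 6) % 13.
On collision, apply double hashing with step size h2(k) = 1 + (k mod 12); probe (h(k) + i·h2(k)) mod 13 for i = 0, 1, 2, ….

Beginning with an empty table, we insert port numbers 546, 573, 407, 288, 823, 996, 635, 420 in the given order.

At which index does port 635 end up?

Insert 546: h=6, slot 6 empty => index 6.
Insert 573: h=9, slot 9 empty => index 9.
Insert 407: h=5, slot 5 empty => index 5.
Insert 288: h=12, slot 12 empty => index 12.
Insert 823: h=5, h2=8, slot 5 occupied => index 0.
Insert 996: h=4, slot 4 empty => index 4.
Insert 635: h=0, h2=12, slots 0,12 occupied => index 11.
Insert 420: h=5, h2=1, slots 5,6 occupied => index 7.
Table: [823, —, —, —, 996, 407, 546, 420, —, 573, —, 635, 288]

11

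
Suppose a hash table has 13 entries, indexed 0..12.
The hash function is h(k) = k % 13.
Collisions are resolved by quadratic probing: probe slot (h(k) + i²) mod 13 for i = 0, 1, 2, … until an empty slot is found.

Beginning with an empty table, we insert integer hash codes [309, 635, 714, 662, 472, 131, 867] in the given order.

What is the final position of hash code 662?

0

309: h=10 → slot 10
635: h=11 → slot 11
714: h=12 → slot 12
662: h=12, probe 12,0 → slot 0
472: h=4 → slot 4
131: h=1 → slot 1
867: h=9 → slot 9
Table: [662, 131, ∅, ∅, 472, ∅, ∅, ∅, ∅, 867, 309, 635, 714]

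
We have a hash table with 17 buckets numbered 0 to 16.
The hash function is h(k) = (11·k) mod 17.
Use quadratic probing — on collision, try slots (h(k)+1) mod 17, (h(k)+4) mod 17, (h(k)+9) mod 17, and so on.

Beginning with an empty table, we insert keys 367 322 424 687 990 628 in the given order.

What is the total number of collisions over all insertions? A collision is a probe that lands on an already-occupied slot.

367 hashes to 8; slot 8 is free → place at 8.
322 hashes to 6; slot 6 is free → place at 6.
424 hashes to 6; 6 taken → place at 7.
687 hashes to 9; slot 9 is free → place at 9.
990 hashes to 10; slot 10 is free → place at 10.
628 hashes to 6; 6,7,10 taken → place at 15.
Table: [_, _, _, _, _, _, 322, 424, 367, 687, 990, _, _, _, _, 628, _]

4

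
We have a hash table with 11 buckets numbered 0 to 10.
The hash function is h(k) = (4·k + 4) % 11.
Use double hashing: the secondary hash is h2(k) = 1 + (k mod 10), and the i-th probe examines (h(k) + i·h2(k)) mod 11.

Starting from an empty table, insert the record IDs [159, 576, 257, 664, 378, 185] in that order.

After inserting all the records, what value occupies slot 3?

664

159: h=2 → slot 2
576: h=9 → slot 9
257: h=9, h2=8, probe 9,6 → slot 6
664: h=9, h2=5, probe 9,3 → slot 3
378: h=9, h2=9, probe 9,7 → slot 7
185: h=7, h2=6, probe 7,2,8 → slot 8
Table: [_, _, 159, 664, _, _, 257, 378, 185, 576, _]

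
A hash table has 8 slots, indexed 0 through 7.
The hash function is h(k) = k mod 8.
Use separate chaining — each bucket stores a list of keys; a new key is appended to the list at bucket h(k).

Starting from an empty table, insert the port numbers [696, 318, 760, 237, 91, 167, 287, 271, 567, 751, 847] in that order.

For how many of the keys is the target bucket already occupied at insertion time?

Insert 696: h=0, bucket 0 empty → new chain.
Insert 318: h=6, bucket 6 empty → new chain.
Insert 760: h=0, bucket 0 nonempty → append to chain.
Insert 237: h=5, bucket 5 empty → new chain.
Insert 91: h=3, bucket 3 empty → new chain.
Insert 167: h=7, bucket 7 empty → new chain.
Insert 287: h=7, bucket 7 nonempty → append to chain.
Insert 271: h=7, bucket 7 nonempty → append to chain.
Insert 567: h=7, bucket 7 nonempty → append to chain.
Insert 751: h=7, bucket 7 nonempty → append to chain.
Insert 847: h=7, bucket 7 nonempty → append to chain.
Final buckets:
0: 696 -> 760
1: -
2: -
3: 91
4: -
5: 237
6: 318
7: 167 -> 287 -> 271 -> 567 -> 751 -> 847

6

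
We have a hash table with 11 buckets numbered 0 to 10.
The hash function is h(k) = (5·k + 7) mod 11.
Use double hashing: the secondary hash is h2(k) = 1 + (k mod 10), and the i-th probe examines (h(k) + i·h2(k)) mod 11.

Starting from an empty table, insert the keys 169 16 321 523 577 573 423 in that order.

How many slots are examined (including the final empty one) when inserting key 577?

2

Insert 169: h=5, slot 5 empty → index 5.
Insert 16: h=10, slot 10 empty → index 10.
Insert 321: h=6, slot 6 empty → index 6.
Insert 523: h=4, slot 4 empty → index 4.
Insert 577: h=10, h2=8, slot 10 occupied → index 7.
Insert 573: h=1, slot 1 empty → index 1.
Insert 423: h=10, h2=4, slot 10 occupied → index 3.
Table: [., 573, ., 423, 523, 169, 321, 577, ., ., 16]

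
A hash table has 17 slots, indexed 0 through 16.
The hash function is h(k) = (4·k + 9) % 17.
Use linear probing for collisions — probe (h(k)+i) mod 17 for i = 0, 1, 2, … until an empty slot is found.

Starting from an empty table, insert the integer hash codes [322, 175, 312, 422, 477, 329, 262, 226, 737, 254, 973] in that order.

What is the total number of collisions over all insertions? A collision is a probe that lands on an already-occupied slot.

7

322 hashes to 5; slot 5 is free -> place at 5.
175 hashes to 12; slot 12 is free -> place at 12.
312 hashes to 16; slot 16 is free -> place at 16.
422 hashes to 14; slot 14 is free -> place at 14.
477 hashes to 13; slot 13 is free -> place at 13.
329 hashes to 16; 16 taken -> place at 0.
262 hashes to 3; slot 3 is free -> place at 3.
226 hashes to 12; 12,13,14 taken -> place at 15.
737 hashes to 16; 16,0 taken -> place at 1.
254 hashes to 5; 5 taken -> place at 6.
973 hashes to 8; slot 8 is free -> place at 8.
Table: [329, 737, ., 262, ., 322, 254, ., 973, ., ., ., 175, 477, 422, 226, 312]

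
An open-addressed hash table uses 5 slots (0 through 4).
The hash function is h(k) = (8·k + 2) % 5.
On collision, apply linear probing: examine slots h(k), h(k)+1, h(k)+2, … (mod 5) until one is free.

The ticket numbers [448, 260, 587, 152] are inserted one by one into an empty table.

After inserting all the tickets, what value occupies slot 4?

152

448 hashes to 1; slot 1 is free => place at 1.
260 hashes to 2; slot 2 is free => place at 2.
587 hashes to 3; slot 3 is free => place at 3.
152 hashes to 3; 3 taken => place at 4.
Table: [., 448, 260, 587, 152]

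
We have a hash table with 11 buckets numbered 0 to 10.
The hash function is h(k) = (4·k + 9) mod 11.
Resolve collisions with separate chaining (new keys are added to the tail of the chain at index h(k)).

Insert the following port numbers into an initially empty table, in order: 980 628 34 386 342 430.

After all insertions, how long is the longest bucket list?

980 -> bucket 2
628 -> bucket 2 (collision)
34 -> bucket 2 (collision)
386 -> bucket 2 (collision)
342 -> bucket 2 (collision)
430 -> bucket 2 (collision)
Final buckets:
0: ∅
1: ∅
2: 980 -> 628 -> 34 -> 386 -> 342 -> 430
3: ∅
4: ∅
5: ∅
6: ∅
7: ∅
8: ∅
9: ∅
10: ∅

6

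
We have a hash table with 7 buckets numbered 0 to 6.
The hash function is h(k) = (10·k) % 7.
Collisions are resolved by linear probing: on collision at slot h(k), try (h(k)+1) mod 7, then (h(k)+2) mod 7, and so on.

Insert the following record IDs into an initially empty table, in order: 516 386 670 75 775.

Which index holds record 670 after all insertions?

516 hashes to 1; slot 1 is free → place at 1.
386 hashes to 3; slot 3 is free → place at 3.
670 hashes to 1; 1 taken → place at 2.
75 hashes to 1; 1,2,3 taken → place at 4.
775 hashes to 1; 1,2,3,4 taken → place at 5.
Table: [∅, 516, 670, 386, 75, 775, ∅]

2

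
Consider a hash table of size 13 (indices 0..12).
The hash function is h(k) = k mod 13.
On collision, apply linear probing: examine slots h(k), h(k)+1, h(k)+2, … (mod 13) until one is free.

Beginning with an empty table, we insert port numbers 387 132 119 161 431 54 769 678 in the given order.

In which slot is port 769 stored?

Insert 387: h=10, slot 10 empty → index 10.
Insert 132: h=2, slot 2 empty → index 2.
Insert 119: h=2, slot 2 occupied → index 3.
Insert 161: h=5, slot 5 empty → index 5.
Insert 431: h=2, slots 2,3 occupied → index 4.
Insert 54: h=2, slots 2,3,4,5 occupied → index 6.
Insert 769: h=2, slots 2,3,4,5,6 occupied → index 7.
Insert 678: h=2, slots 2,3,4,5,6,7 occupied → index 8.
Table: [—, —, 132, 119, 431, 161, 54, 769, 678, —, 387, —, —]

7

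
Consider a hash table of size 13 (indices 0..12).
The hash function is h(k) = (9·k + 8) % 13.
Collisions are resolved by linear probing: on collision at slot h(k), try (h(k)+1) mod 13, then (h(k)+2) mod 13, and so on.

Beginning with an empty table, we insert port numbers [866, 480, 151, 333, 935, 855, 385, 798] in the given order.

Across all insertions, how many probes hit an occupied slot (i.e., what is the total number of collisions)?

7

Insert 866: h=2, slot 2 empty => index 2.
Insert 480: h=12, slot 12 empty => index 12.
Insert 151: h=2, slot 2 occupied => index 3.
Insert 333: h=2, slots 2,3 occupied => index 4.
Insert 935: h=12, slot 12 occupied => index 0.
Insert 855: h=7, slot 7 empty => index 7.
Insert 385: h=2, slots 2,3,4 occupied => index 5.
Insert 798: h=1, slot 1 empty => index 1.
Table: [935, 798, 866, 151, 333, 385, ∅, 855, ∅, ∅, ∅, ∅, 480]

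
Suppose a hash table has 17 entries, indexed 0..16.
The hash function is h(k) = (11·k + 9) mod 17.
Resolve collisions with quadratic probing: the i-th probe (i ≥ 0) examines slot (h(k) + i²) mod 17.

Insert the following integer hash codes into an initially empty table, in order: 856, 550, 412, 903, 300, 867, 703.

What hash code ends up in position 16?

703

Insert 856: h=7, slot 7 empty -> index 7.
Insert 550: h=7, slot 7 occupied -> index 8.
Insert 412: h=2, slot 2 empty -> index 2.
Insert 903: h=14, slot 14 empty -> index 14.
Insert 300: h=11, slot 11 empty -> index 11.
Insert 867: h=9, slot 9 empty -> index 9.
Insert 703: h=7, slots 7,8,11 occupied -> index 16.
Table: [., ., 412, ., ., ., ., 856, 550, 867, ., 300, ., ., 903, ., 703]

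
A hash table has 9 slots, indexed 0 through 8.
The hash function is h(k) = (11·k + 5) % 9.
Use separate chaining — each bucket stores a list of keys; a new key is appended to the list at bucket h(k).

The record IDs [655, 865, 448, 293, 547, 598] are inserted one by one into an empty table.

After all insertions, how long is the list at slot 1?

3

Insert 655: h=1, bucket 1 empty → new chain.
Insert 865: h=7, bucket 7 empty → new chain.
Insert 448: h=1, bucket 1 nonempty → append to chain.
Insert 293: h=6, bucket 6 empty → new chain.
Insert 547: h=1, bucket 1 nonempty → append to chain.
Insert 598: h=4, bucket 4 empty → new chain.
Final buckets:
0: -
1: 655 -> 448 -> 547
2: -
3: -
4: 598
5: -
6: 293
7: 865
8: -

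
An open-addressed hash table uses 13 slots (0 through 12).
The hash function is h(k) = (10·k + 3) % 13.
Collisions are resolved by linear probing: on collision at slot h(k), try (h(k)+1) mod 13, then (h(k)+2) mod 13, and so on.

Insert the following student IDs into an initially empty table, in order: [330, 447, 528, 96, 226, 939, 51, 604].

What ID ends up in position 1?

330: h=1 => slot 1
447: h=1, probe 1,2 => slot 2
528: h=5 => slot 5
96: h=1, probe 1,2,3 => slot 3
226: h=1, probe 1,2,3,4 => slot 4
939: h=7 => slot 7
51: h=6 => slot 6
604: h=11 => slot 11
Table: [_, 330, 447, 96, 226, 528, 51, 939, _, _, _, 604, _]

330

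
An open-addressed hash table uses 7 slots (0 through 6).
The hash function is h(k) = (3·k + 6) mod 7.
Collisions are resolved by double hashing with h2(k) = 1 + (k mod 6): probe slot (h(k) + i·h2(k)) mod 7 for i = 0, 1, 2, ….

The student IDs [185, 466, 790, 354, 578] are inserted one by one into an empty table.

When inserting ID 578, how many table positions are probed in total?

185: h=1 => slot 1
466: h=4 => slot 4
790: h=3 => slot 3
354: h=4, h2=1, probe 4,5 => slot 5
578: h=4, h2=3, probe 4,0 => slot 0
Table: [578, 185, ∅, 790, 466, 354, ∅]

2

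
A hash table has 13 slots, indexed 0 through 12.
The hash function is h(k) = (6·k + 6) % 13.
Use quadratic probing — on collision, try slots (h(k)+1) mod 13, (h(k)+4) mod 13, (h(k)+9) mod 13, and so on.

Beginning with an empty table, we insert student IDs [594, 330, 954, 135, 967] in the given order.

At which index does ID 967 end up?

6

Insert 594: h=8, slot 8 empty => index 8.
Insert 330: h=10, slot 10 empty => index 10.
Insert 954: h=10, slot 10 occupied => index 11.
Insert 135: h=10, slots 10,11 occupied => index 1.
Insert 967: h=10, slots 10,11,1 occupied => index 6.
Table: [., 135, ., ., ., ., 967, ., 594, ., 330, 954, .]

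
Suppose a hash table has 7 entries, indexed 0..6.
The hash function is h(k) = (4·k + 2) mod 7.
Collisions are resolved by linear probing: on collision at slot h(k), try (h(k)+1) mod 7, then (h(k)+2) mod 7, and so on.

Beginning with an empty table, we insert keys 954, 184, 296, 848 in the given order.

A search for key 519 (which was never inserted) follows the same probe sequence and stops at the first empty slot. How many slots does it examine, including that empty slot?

954: h=3 => slot 3
184: h=3, probe 3,4 => slot 4
296: h=3, probe 3,4,5 => slot 5
848: h=6 => slot 6
Table: [-, -, -, 954, 184, 296, 848]
Lookup 519: h=6, probe 6,0 → slot 0 empty, not found.

2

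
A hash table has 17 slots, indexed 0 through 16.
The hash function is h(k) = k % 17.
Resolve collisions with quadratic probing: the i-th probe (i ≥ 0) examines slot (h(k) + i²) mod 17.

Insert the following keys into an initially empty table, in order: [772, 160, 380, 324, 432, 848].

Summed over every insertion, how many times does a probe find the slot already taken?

3

Insert 772: h=7, slot 7 empty => index 7.
Insert 160: h=7, slot 7 occupied => index 8.
Insert 380: h=6, slot 6 empty => index 6.
Insert 324: h=1, slot 1 empty => index 1.
Insert 432: h=7, slots 7,8 occupied => index 11.
Insert 848: h=15, slot 15 empty => index 15.
Table: [., 324, ., ., ., ., 380, 772, 160, ., ., 432, ., ., ., 848, .]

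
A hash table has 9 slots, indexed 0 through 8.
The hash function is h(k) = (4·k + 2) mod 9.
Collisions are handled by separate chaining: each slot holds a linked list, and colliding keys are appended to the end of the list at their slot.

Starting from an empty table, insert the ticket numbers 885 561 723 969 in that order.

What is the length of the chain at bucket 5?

885 → bucket 5
561 → bucket 5 (collision)
723 → bucket 5 (collision)
969 → bucket 8
Final buckets:
0: —
1: —
2: —
3: —
4: —
5: 885 -> 561 -> 723
6: —
7: —
8: 969

3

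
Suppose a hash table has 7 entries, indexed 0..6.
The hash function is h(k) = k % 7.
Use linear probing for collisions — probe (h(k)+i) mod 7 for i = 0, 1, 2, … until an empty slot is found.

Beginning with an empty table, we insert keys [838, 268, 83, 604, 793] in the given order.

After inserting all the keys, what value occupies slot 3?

838: h=5 => slot 5
268: h=2 => slot 2
83: h=6 => slot 6
604: h=2, probe 2,3 => slot 3
793: h=2, probe 2,3,4 => slot 4
Table: [_, _, 268, 604, 793, 838, 83]

604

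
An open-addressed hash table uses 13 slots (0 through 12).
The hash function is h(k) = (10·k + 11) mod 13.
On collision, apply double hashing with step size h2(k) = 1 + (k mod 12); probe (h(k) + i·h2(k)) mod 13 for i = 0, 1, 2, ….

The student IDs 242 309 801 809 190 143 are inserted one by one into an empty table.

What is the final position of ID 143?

242 hashes to 0; slot 0 is free -> place at 0.
309 hashes to 7; slot 7 is free -> place at 7.
801 hashes to 0, h2=10; 0 taken -> place at 10.
809 hashes to 2; slot 2 is free -> place at 2.
190 hashes to 0, h2=11; 0 taken -> place at 11.
143 hashes to 11, h2=12; 11,10 taken -> place at 9.
Table: [242, ., 809, ., ., ., ., 309, ., 143, 801, 190, .]

9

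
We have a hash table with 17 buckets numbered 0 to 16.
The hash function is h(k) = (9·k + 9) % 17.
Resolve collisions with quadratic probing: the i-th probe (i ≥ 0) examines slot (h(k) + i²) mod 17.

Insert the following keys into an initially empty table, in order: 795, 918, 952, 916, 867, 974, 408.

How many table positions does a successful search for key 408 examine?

Insert 795: h=7, slot 7 empty → index 7.
Insert 918: h=9, slot 9 empty → index 9.
Insert 952: h=9, slot 9 occupied → index 10.
Insert 916: h=8, slot 8 empty → index 8.
Insert 867: h=9, slots 9,10 occupied → index 13.
Insert 974: h=3, slot 3 empty → index 3.
Insert 408: h=9, slots 9,10,13 occupied → index 1.
Table: [_, 408, _, 974, _, _, _, 795, 916, 918, 952, _, _, 867, _, _, _]
Lookup 408: h=9, probe 9,10,13,1 → found at 1.

4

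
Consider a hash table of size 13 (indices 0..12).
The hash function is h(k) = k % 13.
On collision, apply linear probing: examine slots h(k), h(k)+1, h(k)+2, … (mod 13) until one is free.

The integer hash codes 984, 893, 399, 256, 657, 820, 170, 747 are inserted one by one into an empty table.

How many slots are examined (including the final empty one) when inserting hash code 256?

4

984 hashes to 9; slot 9 is free -> place at 9.
893 hashes to 9; 9 taken -> place at 10.
399 hashes to 9; 9,10 taken -> place at 11.
256 hashes to 9; 9,10,11 taken -> place at 12.
657 hashes to 7; slot 7 is free -> place at 7.
820 hashes to 1; slot 1 is free -> place at 1.
170 hashes to 1; 1 taken -> place at 2.
747 hashes to 6; slot 6 is free -> place at 6.
Table: [-, 820, 170, -, -, -, 747, 657, -, 984, 893, 399, 256]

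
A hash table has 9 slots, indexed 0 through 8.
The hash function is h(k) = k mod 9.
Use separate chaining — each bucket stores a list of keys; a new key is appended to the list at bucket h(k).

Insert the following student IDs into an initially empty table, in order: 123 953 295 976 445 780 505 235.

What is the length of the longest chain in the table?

Insert 123: h=6, bucket 6 empty -> new chain.
Insert 953: h=8, bucket 8 empty -> new chain.
Insert 295: h=7, bucket 7 empty -> new chain.
Insert 976: h=4, bucket 4 empty -> new chain.
Insert 445: h=4, bucket 4 nonempty -> append to chain.
Insert 780: h=6, bucket 6 nonempty -> append to chain.
Insert 505: h=1, bucket 1 empty -> new chain.
Insert 235: h=1, bucket 1 nonempty -> append to chain.
Final buckets:
0: —
1: 505 -> 235
2: —
3: —
4: 976 -> 445
5: —
6: 123 -> 780
7: 295
8: 953

2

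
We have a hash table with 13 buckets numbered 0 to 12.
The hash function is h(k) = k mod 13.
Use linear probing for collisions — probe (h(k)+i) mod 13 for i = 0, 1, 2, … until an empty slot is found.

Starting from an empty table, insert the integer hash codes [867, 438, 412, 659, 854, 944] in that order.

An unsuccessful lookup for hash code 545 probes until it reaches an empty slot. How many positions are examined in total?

3

867 hashes to 9; slot 9 is free → place at 9.
438 hashes to 9; 9 taken → place at 10.
412 hashes to 9; 9,10 taken → place at 11.
659 hashes to 9; 9,10,11 taken → place at 12.
854 hashes to 9; 9,10,11,12 taken → place at 0.
944 hashes to 8; slot 8 is free → place at 8.
Table: [854, —, —, —, —, —, —, —, 944, 867, 438, 412, 659]
Lookup 545: h=12, probe 12,0,1 → slot 1 empty, not found.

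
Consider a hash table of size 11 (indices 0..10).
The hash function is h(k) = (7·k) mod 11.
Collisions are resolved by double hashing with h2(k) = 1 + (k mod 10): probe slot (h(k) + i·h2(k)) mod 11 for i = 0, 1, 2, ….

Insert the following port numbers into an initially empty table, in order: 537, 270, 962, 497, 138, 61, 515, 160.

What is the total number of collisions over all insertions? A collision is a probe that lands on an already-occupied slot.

537 hashes to 8; slot 8 is free => place at 8.
270 hashes to 9; slot 9 is free => place at 9.
962 hashes to 2; slot 2 is free => place at 2.
497 hashes to 3; slot 3 is free => place at 3.
138 hashes to 9, h2=9; 9 taken => place at 7.
61 hashes to 9, h2=2; 9 taken => place at 0.
515 hashes to 8, h2=6; 8,3,9 taken => place at 4.
160 hashes to 9, h2=1; 9 taken => place at 10.
Table: [61, -, 962, 497, 515, -, -, 138, 537, 270, 160]

6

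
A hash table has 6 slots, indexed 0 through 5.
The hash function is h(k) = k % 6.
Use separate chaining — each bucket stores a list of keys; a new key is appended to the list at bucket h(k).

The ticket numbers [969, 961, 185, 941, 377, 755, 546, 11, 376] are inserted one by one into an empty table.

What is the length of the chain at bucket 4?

1

969 -> bucket 3
961 -> bucket 1
185 -> bucket 5
941 -> bucket 5 (collision)
377 -> bucket 5 (collision)
755 -> bucket 5 (collision)
546 -> bucket 0
11 -> bucket 5 (collision)
376 -> bucket 4
Final buckets:
0: 546
1: 961
2: .
3: 969
4: 376
5: 185 -> 941 -> 377 -> 755 -> 11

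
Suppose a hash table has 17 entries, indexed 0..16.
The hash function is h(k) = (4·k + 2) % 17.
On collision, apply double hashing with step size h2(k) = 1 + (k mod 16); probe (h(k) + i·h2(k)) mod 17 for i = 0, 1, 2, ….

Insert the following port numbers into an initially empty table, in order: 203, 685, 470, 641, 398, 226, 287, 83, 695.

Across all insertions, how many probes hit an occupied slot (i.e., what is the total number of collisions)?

5

203 hashes to 15; slot 15 is free → place at 15.
685 hashes to 5; slot 5 is free → place at 5.
470 hashes to 12; slot 12 is free → place at 12.
641 hashes to 16; slot 16 is free → place at 16.
398 hashes to 13; slot 13 is free → place at 13.
226 hashes to 5, h2=3; 5 taken → place at 8.
287 hashes to 11; slot 11 is free → place at 11.
83 hashes to 11, h2=4; 11,15 taken → place at 2.
695 hashes to 11, h2=8; 11,2 taken → place at 10.
Table: [_, _, 83, _, _, 685, _, _, 226, _, 695, 287, 470, 398, _, 203, 641]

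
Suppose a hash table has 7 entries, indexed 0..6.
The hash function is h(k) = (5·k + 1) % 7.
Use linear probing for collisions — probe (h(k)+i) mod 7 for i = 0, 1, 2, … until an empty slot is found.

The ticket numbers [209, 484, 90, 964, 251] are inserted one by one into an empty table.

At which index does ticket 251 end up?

209 hashes to 3; slot 3 is free → place at 3.
484 hashes to 6; slot 6 is free → place at 6.
90 hashes to 3; 3 taken → place at 4.
964 hashes to 5; slot 5 is free → place at 5.
251 hashes to 3; 3,4,5,6 taken → place at 0.
Table: [251, —, —, 209, 90, 964, 484]

0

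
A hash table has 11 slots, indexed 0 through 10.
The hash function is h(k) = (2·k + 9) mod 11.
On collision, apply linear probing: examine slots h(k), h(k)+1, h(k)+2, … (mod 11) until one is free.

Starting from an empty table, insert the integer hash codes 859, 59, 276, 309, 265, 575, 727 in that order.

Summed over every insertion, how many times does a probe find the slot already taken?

Insert 859: h=0, slot 0 empty -> index 0.
Insert 59: h=6, slot 6 empty -> index 6.
Insert 276: h=0, slot 0 occupied -> index 1.
Insert 309: h=0, slots 0,1 occupied -> index 2.
Insert 265: h=0, slots 0,1,2 occupied -> index 3.
Insert 575: h=4, slot 4 empty -> index 4.
Insert 727: h=0, slots 0,1,2,3,4 occupied -> index 5.
Table: [859, 276, 309, 265, 575, 727, 59, _, _, _, _]

11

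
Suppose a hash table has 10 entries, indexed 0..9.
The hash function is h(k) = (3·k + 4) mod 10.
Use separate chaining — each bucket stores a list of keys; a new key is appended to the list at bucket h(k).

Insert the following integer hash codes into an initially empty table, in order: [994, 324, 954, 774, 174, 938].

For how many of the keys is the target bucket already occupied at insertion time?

Insert 994: h=6, bucket 6 empty → new chain.
Insert 324: h=6, bucket 6 nonempty → append to chain.
Insert 954: h=6, bucket 6 nonempty → append to chain.
Insert 774: h=6, bucket 6 nonempty → append to chain.
Insert 174: h=6, bucket 6 nonempty → append to chain.
Insert 938: h=8, bucket 8 empty → new chain.
Final buckets:
0: —
1: —
2: —
3: —
4: —
5: —
6: 994 -> 324 -> 954 -> 774 -> 174
7: —
8: 938
9: —

4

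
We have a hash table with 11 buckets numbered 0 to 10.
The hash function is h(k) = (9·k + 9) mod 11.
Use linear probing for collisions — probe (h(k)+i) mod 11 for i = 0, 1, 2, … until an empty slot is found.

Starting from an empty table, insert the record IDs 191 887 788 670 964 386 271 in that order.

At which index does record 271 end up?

Insert 191: h=1, slot 1 empty -> index 1.
Insert 887: h=6, slot 6 empty -> index 6.
Insert 788: h=6, slot 6 occupied -> index 7.
Insert 670: h=0, slot 0 empty -> index 0.
Insert 964: h=6, slots 6,7 occupied -> index 8.
Insert 386: h=7, slots 7,8 occupied -> index 9.
Insert 271: h=6, slots 6,7,8,9 occupied -> index 10.
Table: [670, 191, ., ., ., ., 887, 788, 964, 386, 271]

10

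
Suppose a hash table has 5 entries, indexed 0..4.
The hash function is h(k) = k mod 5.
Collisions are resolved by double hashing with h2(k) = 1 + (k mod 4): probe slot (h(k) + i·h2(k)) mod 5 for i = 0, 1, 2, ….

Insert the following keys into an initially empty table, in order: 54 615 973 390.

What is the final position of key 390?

54 hashes to 4; slot 4 is free → place at 4.
615 hashes to 0; slot 0 is free → place at 0.
973 hashes to 3; slot 3 is free → place at 3.
390 hashes to 0, h2=3; 0,3 taken → place at 1.
Table: [615, 390, ∅, 973, 54]

1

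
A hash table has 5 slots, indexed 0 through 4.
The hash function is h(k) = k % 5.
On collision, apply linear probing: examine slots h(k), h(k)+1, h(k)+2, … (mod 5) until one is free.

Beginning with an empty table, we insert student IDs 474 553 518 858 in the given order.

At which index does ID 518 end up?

Insert 474: h=4, slot 4 empty → index 4.
Insert 553: h=3, slot 3 empty → index 3.
Insert 518: h=3, slots 3,4 occupied → index 0.
Insert 858: h=3, slots 3,4,0 occupied → index 1.
Table: [518, 858, _, 553, 474]

0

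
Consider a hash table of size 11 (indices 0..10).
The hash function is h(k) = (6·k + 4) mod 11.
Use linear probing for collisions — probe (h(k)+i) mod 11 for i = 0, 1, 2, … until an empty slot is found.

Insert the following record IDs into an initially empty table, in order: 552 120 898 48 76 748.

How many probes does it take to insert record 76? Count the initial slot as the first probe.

2

Insert 552: h=5, slot 5 empty -> index 5.
Insert 120: h=9, slot 9 empty -> index 9.
Insert 898: h=2, slot 2 empty -> index 2.
Insert 48: h=6, slot 6 empty -> index 6.
Insert 76: h=9, slot 9 occupied -> index 10.
Insert 748: h=4, slot 4 empty -> index 4.
Table: [., ., 898, ., 748, 552, 48, ., ., 120, 76]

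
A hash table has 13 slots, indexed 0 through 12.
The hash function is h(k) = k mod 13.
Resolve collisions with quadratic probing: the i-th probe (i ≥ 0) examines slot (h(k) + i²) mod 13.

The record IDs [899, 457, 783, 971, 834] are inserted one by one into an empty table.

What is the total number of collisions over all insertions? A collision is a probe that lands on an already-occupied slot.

4

899 hashes to 2; slot 2 is free => place at 2.
457 hashes to 2; 2 taken => place at 3.
783 hashes to 3; 3 taken => place at 4.
971 hashes to 9; slot 9 is free => place at 9.
834 hashes to 2; 2,3 taken => place at 6.
Table: [—, —, 899, 457, 783, —, 834, —, —, 971, —, —, —]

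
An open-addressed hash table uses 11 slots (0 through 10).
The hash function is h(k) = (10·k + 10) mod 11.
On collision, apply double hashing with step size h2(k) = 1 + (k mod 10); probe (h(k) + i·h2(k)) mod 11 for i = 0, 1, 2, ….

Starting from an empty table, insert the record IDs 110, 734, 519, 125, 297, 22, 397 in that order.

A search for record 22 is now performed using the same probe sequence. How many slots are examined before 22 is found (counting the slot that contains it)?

3

Insert 110: h=10, slot 10 empty -> index 10.
Insert 734: h=2, slot 2 empty -> index 2.
Insert 519: h=8, slot 8 empty -> index 8.
Insert 125: h=6, slot 6 empty -> index 6.
Insert 297: h=10, h2=8, slot 10 occupied -> index 7.
Insert 22: h=10, h2=3, slots 10,2 occupied -> index 5.
Insert 397: h=9, slot 9 empty -> index 9.
Table: [_, _, 734, _, _, 22, 125, 297, 519, 397, 110]
Lookup 22: h=10, h2=3, probe 10,2,5 → found at 5.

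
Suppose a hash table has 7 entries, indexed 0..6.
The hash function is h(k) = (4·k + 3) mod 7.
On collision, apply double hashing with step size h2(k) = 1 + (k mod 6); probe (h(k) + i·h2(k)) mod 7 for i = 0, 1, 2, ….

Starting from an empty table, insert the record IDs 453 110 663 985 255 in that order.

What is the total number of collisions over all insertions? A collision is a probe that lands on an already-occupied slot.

453: h=2 → slot 2
110: h=2, h2=3, probe 2,5 → slot 5
663: h=2, h2=4, probe 2,6 → slot 6
985: h=2, h2=2, probe 2,4 → slot 4
255: h=1 → slot 1
Table: [—, 255, 453, —, 985, 110, 663]

3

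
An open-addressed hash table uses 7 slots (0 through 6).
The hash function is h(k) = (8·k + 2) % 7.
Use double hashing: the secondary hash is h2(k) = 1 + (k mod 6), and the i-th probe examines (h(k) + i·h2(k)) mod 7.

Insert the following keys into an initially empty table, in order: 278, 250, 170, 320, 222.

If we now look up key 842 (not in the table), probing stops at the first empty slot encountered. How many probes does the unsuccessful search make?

Insert 278: h=0, slot 0 empty → index 0.
Insert 250: h=0, h2=5, slot 0 occupied → index 5.
Insert 170: h=4, slot 4 empty → index 4.
Insert 320: h=0, h2=3, slot 0 occupied → index 3.
Insert 222: h=0, h2=1, slot 0 occupied → index 1.
Table: [278, 222, ∅, 320, 170, 250, ∅]
Lookup 842: h=4, h2=3, probe 4,0,3,6 → slot 6 empty, not found.

4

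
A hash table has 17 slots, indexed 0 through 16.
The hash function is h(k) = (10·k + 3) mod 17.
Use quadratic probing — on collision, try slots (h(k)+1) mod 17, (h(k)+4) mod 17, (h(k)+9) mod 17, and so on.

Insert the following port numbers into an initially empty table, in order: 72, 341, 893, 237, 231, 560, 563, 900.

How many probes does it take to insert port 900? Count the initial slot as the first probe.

Insert 72: h=9, slot 9 empty -> index 9.
Insert 341: h=13, slot 13 empty -> index 13.
Insert 893: h=8, slot 8 empty -> index 8.
Insert 237: h=10, slot 10 empty -> index 10.
Insert 231: h=1, slot 1 empty -> index 1.
Insert 560: h=10, slot 10 occupied -> index 11.
Insert 563: h=6, slot 6 empty -> index 6.
Insert 900: h=10, slots 10,11 occupied -> index 14.
Table: [-, 231, -, -, -, -, 563, -, 893, 72, 237, 560, -, 341, 900, -, -]

3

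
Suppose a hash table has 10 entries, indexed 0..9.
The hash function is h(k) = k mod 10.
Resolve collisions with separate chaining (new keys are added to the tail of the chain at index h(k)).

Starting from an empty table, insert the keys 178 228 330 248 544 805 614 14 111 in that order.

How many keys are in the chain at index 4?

3

178 -> bucket 8
228 -> bucket 8 (collision)
330 -> bucket 0
248 -> bucket 8 (collision)
544 -> bucket 4
805 -> bucket 5
614 -> bucket 4 (collision)
14 -> bucket 4 (collision)
111 -> bucket 1
Final buckets:
0: 330
1: 111
2: _
3: _
4: 544 -> 614 -> 14
5: 805
6: _
7: _
8: 178 -> 228 -> 248
9: _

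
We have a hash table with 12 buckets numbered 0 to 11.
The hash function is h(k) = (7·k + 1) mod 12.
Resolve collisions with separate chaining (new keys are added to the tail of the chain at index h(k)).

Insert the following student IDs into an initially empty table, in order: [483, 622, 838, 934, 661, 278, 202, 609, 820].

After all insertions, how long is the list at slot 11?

4

483 → bucket 10
622 → bucket 11
838 → bucket 11 (collision)
934 → bucket 11 (collision)
661 → bucket 8
278 → bucket 3
202 → bucket 11 (collision)
609 → bucket 4
820 → bucket 5
Final buckets:
0: _
1: _
2: _
3: 278
4: 609
5: 820
6: _
7: _
8: 661
9: _
10: 483
11: 622 -> 838 -> 934 -> 202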